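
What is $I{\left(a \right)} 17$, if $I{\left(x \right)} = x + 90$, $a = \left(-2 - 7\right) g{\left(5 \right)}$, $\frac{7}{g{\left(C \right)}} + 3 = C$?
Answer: $\frac{1989}{2} \approx 994.5$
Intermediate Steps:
$g{\left(C \right)} = \frac{7}{-3 + C}$
$a = - \frac{63}{2}$ ($a = \left(-2 - 7\right) \frac{7}{-3 + 5} = \left(-2 - 7\right) \frac{7}{2} = - 9 \cdot 7 \cdot \frac{1}{2} = \left(-9\right) \frac{7}{2} = - \frac{63}{2} \approx -31.5$)
$I{\left(x \right)} = 90 + x$
$I{\left(a \right)} 17 = \left(90 - \frac{63}{2}\right) 17 = \frac{117}{2} \cdot 17 = \frac{1989}{2}$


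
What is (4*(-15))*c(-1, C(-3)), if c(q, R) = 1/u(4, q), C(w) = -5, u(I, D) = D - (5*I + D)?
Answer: 3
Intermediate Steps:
u(I, D) = -5*I (u(I, D) = D - (D + 5*I) = D + (-D - 5*I) = -5*I)
c(q, R) = -1/20 (c(q, R) = 1/(-5*4) = 1/(-20) = -1/20)
(4*(-15))*c(-1, C(-3)) = (4*(-15))*(-1/20) = -60*(-1/20) = 3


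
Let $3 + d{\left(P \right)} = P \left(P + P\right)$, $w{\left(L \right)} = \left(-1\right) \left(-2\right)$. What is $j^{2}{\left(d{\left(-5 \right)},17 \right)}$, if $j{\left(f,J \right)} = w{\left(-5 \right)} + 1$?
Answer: $9$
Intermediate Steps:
$w{\left(L \right)} = 2$
$d{\left(P \right)} = -3 + 2 P^{2}$ ($d{\left(P \right)} = -3 + P \left(P + P\right) = -3 + P 2 P = -3 + 2 P^{2}$)
$j{\left(f,J \right)} = 3$ ($j{\left(f,J \right)} = 2 + 1 = 3$)
$j^{2}{\left(d{\left(-5 \right)},17 \right)} = 3^{2} = 9$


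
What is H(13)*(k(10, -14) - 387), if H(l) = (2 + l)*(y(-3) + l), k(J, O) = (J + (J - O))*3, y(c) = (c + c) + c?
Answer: -17100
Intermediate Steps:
y(c) = 3*c (y(c) = 2*c + c = 3*c)
k(J, O) = -3*O + 6*J (k(J, O) = (-O + 2*J)*3 = -3*O + 6*J)
H(l) = (-9 + l)*(2 + l) (H(l) = (2 + l)*(3*(-3) + l) = (2 + l)*(-9 + l) = (-9 + l)*(2 + l))
H(13)*(k(10, -14) - 387) = (-18 + 13² - 7*13)*((-3*(-14) + 6*10) - 387) = (-18 + 169 - 91)*((42 + 60) - 387) = 60*(102 - 387) = 60*(-285) = -17100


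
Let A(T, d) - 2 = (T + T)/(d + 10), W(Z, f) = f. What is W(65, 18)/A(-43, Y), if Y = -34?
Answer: 216/67 ≈ 3.2239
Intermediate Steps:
A(T, d) = 2 + 2*T/(10 + d) (A(T, d) = 2 + (T + T)/(d + 10) = 2 + (2*T)/(10 + d) = 2 + 2*T/(10 + d))
W(65, 18)/A(-43, Y) = 18/((2*(10 - 43 - 34)/(10 - 34))) = 18/((2*(-67)/(-24))) = 18/((2*(-1/24)*(-67))) = 18/(67/12) = 18*(12/67) = 216/67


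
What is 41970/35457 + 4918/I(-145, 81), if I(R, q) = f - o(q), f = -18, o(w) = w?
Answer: -56740832/1170081 ≈ -48.493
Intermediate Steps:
I(R, q) = -18 - q
41970/35457 + 4918/I(-145, 81) = 41970/35457 + 4918/(-18 - 1*81) = 41970*(1/35457) + 4918/(-18 - 81) = 13990/11819 + 4918/(-99) = 13990/11819 + 4918*(-1/99) = 13990/11819 - 4918/99 = -56740832/1170081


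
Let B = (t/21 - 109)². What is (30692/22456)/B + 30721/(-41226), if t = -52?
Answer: -33751140224707/45298977933453 ≈ -0.74508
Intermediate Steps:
B = 5480281/441 (B = (-52/21 - 109)² = (-2341/21)² = 5480281/441 ≈ 12427.)
(30692/22456)/B + 30721/(-41226) = (30692/22456)/(5480281/441) + 30721/(-41226) = (30692*(1/22456))*(441/5480281) + 30721*(-1/41226) = (7673/5614)*(441/5480281) - 30721/41226 = 483399/4395185362 - 30721/41226 = -33751140224707/45298977933453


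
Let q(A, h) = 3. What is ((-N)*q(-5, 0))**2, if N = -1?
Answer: 9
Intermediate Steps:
((-N)*q(-5, 0))**2 = (-1*(-1)*3)**2 = (1*3)**2 = 3**2 = 9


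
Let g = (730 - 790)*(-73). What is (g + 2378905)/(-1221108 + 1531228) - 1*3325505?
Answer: -206260645463/62024 ≈ -3.3255e+6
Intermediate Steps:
g = 4380 (g = -60*(-73) = 4380)
(g + 2378905)/(-1221108 + 1531228) - 1*3325505 = (4380 + 2378905)/(-1221108 + 1531228) - 1*3325505 = 2383285/310120 - 3325505 = 2383285*(1/310120) - 3325505 = 476657/62024 - 3325505 = -206260645463/62024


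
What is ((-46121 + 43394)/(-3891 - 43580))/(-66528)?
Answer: -101/116968544 ≈ -8.6348e-7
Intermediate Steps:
((-46121 + 43394)/(-3891 - 43580))/(-66528) = -2727/(-47471)*(-1/66528) = -2727*(-1/47471)*(-1/66528) = (2727/47471)*(-1/66528) = -101/116968544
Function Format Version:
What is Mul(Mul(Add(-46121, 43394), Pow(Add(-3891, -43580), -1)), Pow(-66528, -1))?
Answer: Rational(-101, 116968544) ≈ -8.6348e-7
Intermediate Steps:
Mul(Mul(Add(-46121, 43394), Pow(Add(-3891, -43580), -1)), Pow(-66528, -1)) = Mul(Mul(-2727, Pow(-47471, -1)), Rational(-1, 66528)) = Mul(Mul(-2727, Rational(-1, 47471)), Rational(-1, 66528)) = Mul(Rational(2727, 47471), Rational(-1, 66528)) = Rational(-101, 116968544)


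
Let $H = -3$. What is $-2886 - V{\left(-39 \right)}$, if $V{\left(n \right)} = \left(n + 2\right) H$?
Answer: $-2997$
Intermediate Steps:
$V{\left(n \right)} = -6 - 3 n$ ($V{\left(n \right)} = \left(n + 2\right) \left(-3\right) = \left(2 + n\right) \left(-3\right) = -6 - 3 n$)
$-2886 - V{\left(-39 \right)} = -2886 - \left(-6 - -117\right) = -2886 - \left(-6 + 117\right) = -2886 - 111 = -2997$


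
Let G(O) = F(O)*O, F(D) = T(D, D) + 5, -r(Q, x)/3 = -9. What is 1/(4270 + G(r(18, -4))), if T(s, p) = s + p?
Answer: 1/5863 ≈ 0.00017056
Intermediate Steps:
T(s, p) = p + s
r(Q, x) = 27 (r(Q, x) = -3*(-9) = 27)
F(D) = 5 + 2*D (F(D) = (D + D) + 5 = 2*D + 5 = 5 + 2*D)
G(O) = O*(5 + 2*O) (G(O) = (5 + 2*O)*O = O*(5 + 2*O))
1/(4270 + G(r(18, -4))) = 1/(4270 + 27*(5 + 2*27)) = 1/(4270 + 27*(5 + 54)) = 1/(4270 + 27*59) = 1/(4270 + 1593) = 1/5863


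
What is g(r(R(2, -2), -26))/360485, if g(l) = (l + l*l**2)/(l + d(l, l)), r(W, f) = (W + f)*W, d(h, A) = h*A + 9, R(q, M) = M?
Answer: 175672/1153912485 ≈ 0.00015224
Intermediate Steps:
d(h, A) = 9 + A*h (d(h, A) = A*h + 9 = 9 + A*h)
r(W, f) = W*(W + f)
g(l) = (l + l**3)/(9 + l + l**2) (g(l) = (l + l*l**2)/(l + (9 + l*l)) = (l + l**3)/(l + (9 + l**2)) = (l + l**3)/(9 + l + l**2))
g(r(R(2, -2), -26))/360485 = ((-2*(-2 - 26) + (-2*(-2 - 26))**3)/(9 - 2*(-2 - 26) + (-2*(-2 - 26))**2))/360485 = ((-2*(-28) + (-2*(-28))**3)/(9 - 2*(-28) + (-2*(-28))**2))*(1/360485) = ((56 + 56**3)/(9 + 56 + 56**2))*(1/360485) = ((56 + 175616)/(9 + 56 + 3136))*(1/360485) = (175672/3201)*(1/360485) = 175672/1153912485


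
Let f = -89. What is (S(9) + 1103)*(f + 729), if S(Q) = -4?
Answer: 703360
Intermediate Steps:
(S(9) + 1103)*(f + 729) = (-4 + 1103)*(-89 + 729) = 1099*640 = 703360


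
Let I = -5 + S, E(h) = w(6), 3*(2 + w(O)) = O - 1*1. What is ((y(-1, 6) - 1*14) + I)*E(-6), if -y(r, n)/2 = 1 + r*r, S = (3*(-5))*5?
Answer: 98/3 ≈ 32.667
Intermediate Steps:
S = -75 (S = -15*5 = -75)
y(r, n) = -2 - 2*r² (y(r, n) = -2*(1 + r*r) = -2*(1 + r²) = -2 - 2*r²)
w(O) = -7/3 + O/3 (w(O) = -2 + (O - 1*1)/3 = -2 + (O - 1)/3 = -2 + (-1 + O)/3 = -2 + (-⅓ + O/3) = -7/3 + O/3)
E(h) = -⅓ (E(h) = -7/3 + (⅓)*6 = -7/3 + 2 = -⅓)
I = -80 (I = -5 - 75 = -80)
((y(-1, 6) - 1*14) + I)*E(-6) = (((-2 - 2*(-1)²) - 1*14) - 80)*(-⅓) = (((-2 - 2*1) - 14) - 80)*(-⅓) = (((-2 - 2) - 14) - 80)*(-⅓) = ((-4 - 14) - 80)*(-⅓) = (-18 - 80)*(-⅓) = -98*(-⅓) = 98/3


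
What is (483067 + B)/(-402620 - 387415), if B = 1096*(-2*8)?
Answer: -155177/263345 ≈ -0.58925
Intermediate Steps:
B = -17536 (B = 1096*(-16) = -17536)
(483067 + B)/(-402620 - 387415) = (483067 - 17536)/(-402620 - 387415) = 465531/(-790035) = 465531*(-1/790035) = -155177/263345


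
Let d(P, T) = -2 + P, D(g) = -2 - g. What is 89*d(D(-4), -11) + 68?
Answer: 68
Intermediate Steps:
89*d(D(-4), -11) + 68 = 89*(-2 + (-2 - 1*(-4))) + 68 = 89*(-2 + (-2 + 4)) + 68 = 89*(-2 + 2) + 68 = 89*0 + 68 = 0 + 68 = 68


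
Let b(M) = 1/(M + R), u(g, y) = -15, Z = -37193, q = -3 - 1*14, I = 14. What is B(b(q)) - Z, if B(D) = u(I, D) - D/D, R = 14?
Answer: 37177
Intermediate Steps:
q = -17 (q = -3 - 14 = -17)
b(M) = 1/(14 + M) (b(M) = 1/(M + 14) = 1/(14 + M))
B(D) = -16 (B(D) = -15 - D/D = -15 - 1*1 = -15 - 1 = -16)
B(b(q)) - Z = -16 - 1*(-37193) = -16 + 37193 = 37177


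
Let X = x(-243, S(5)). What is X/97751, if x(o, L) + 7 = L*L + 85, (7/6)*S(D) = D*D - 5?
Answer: 18222/4789799 ≈ 0.0038043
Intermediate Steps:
S(D) = -30/7 + 6*D²/7 (S(D) = 6*(D*D - 5)/7 = 6*(D² - 5)/7 = 6*(-5 + D²)/7 = -30/7 + 6*D²/7)
x(o, L) = 78 + L² (x(o, L) = -7 + (L*L + 85) = -7 + (L² + 85) = -7 + (85 + L²) = 78 + L²)
X = 18222/49 (X = 78 + (-30/7 + (6/7)*5²)² = 78 + (-30/7 + (6/7)*25)² = 78 + (-30/7 + 150/7)² = 78 + (120/7)² = 78 + 14400/49 = 18222/49 ≈ 371.88)
X/97751 = (18222/49)/97751 = (18222/49)*(1/97751) = 18222/4789799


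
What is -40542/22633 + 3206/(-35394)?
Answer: -753752473/400536201 ≈ -1.8819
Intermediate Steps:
-40542/22633 + 3206/(-35394) = -40542*1/22633 + 3206*(-1/35394) = -40542/22633 - 1603/17697 = -753752473/400536201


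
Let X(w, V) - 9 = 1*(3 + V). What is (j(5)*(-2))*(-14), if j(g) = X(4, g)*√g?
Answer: 476*√5 ≈ 1064.4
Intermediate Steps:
X(w, V) = 12 + V (X(w, V) = 9 + 1*(3 + V) = 9 + (3 + V) = 12 + V)
j(g) = √g*(12 + g) (j(g) = (12 + g)*√g = √g*(12 + g))
(j(5)*(-2))*(-14) = ((√5*(12 + 5))*(-2))*(-14) = ((√5*17)*(-2))*(-14) = ((17*√5)*(-2))*(-14) = -34*√5*(-14) = 476*√5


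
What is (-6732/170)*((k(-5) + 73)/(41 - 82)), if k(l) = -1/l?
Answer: 72468/1025 ≈ 70.700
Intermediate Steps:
(-6732/170)*((k(-5) + 73)/(41 - 82)) = (-6732/170)*((-1/(-5) + 73)/(41 - 82)) = (-6732/170)*((-1*(-⅕) + 73)/(-41)) = (-187*18/85)*((⅕ + 73)*(-1/41)) = -72468*(-1)/(25*41) = -198/5*(-366/205) = 72468/1025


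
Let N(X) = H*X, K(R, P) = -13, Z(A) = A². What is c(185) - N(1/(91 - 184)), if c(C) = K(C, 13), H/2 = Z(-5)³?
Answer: 30041/93 ≈ 323.02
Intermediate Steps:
H = 31250 (H = 2*((-5)²)³ = 2*25³ = 2*15625 = 31250)
N(X) = 31250*X
c(C) = -13
c(185) - N(1/(91 - 184)) = -13 - 31250/(91 - 184) = -13 - 31250/(-93) = -13 - 31250*(-1)/93 = -13 - 1*(-31250/93) = -13 + 31250/93 = 30041/93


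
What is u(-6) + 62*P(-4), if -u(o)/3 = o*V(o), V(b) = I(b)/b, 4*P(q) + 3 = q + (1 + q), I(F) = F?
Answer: -137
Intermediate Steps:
P(q) = -½ + q/2 (P(q) = -¾ + (q + (1 + q))/4 = -¾ + (1 + 2*q)/4 = -¾ + (¼ + q/2) = -½ + q/2)
V(b) = 1 (V(b) = b/b = 1)
u(o) = -3*o
u(-6) + 62*P(-4) = -3*(-6) + 62*(-½ + (½)*(-4)) = 18 + 62*(-½ - 2) = 18 + 62*(-5/2) = 18 - 155 = -137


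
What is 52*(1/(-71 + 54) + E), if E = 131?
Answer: 115752/17 ≈ 6808.9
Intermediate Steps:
52*(1/(-71 + 54) + E) = 52*(1/(-71 + 54) + 131) = 52*(1/(-17) + 131) = 52*(-1/17 + 131) = 52*(2226/17) = 115752/17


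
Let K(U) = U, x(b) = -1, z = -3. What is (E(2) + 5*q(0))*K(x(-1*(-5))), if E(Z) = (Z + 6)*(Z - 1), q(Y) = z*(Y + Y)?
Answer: -8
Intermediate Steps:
q(Y) = -6*Y (q(Y) = -3*(Y + Y) = -6*Y)
E(Z) = (-1 + Z)*(6 + Z) (E(Z) = (6 + Z)*(-1 + Z) = (-1 + Z)*(6 + Z))
(E(2) + 5*q(0))*K(x(-1*(-5))) = ((-6 + 2² + 5*2) + 5*(-6*0))*(-1) = ((-6 + 4 + 10) + 5*0)*(-1) = (8 + 0)*(-1) = 8*(-1) = -8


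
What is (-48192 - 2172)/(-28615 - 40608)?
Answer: 50364/69223 ≈ 0.72756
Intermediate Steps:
(-48192 - 2172)/(-28615 - 40608) = -50364/(-69223) = -50364*(-1/69223) = 50364/69223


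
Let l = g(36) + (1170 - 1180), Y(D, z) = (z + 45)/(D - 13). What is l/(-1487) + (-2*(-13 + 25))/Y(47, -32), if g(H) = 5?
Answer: -1213327/19331 ≈ -62.766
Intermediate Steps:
Y(D, z) = (45 + z)/(-13 + D)
l = -5 (l = 5 + (1170 - 1180) = 5 - 10 = -5)
l/(-1487) + (-2*(-13 + 25))/Y(47, -32) = -5/(-1487) + (-2*(-13 + 25))/(((45 - 32)/(-13 + 47))) = -5*(-1/1487) + (-2*12)/((13/34)) = 5/1487 - 24/((1/34)*13) = 5/1487 - 24/13/34 = 5/1487 - 24*34/13 = 5/1487 - 816/13 = -1213327/19331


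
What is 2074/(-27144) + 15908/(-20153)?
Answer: -236802037/273516516 ≈ -0.86577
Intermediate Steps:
2074/(-27144) + 15908/(-20153) = 2074*(-1/27144) + 15908*(-1/20153) = -1037/13572 - 15908/20153 = -236802037/273516516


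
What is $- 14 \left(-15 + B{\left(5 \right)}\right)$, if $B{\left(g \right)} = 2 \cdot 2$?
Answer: $154$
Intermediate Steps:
$B{\left(g \right)} = 4$
$- 14 \left(-15 + B{\left(5 \right)}\right) = - 14 \left(-15 + 4\right) = \left(-14\right) \left(-11\right) = 154$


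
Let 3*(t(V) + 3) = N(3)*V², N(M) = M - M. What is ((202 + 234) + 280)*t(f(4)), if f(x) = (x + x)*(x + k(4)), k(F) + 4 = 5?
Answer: -2148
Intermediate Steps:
N(M) = 0
k(F) = 1 (k(F) = -4 + 5 = 1)
f(x) = 2*x*(1 + x) (f(x) = (x + x)*(x + 1) = (2*x)*(1 + x) = 2*x*(1 + x))
t(V) = -3 (t(V) = -3 + (0*V²)/3 = -3 + (⅓)*0 = -3 + 0 = -3)
((202 + 234) + 280)*t(f(4)) = ((202 + 234) + 280)*(-3) = (436 + 280)*(-3) = 716*(-3) = -2148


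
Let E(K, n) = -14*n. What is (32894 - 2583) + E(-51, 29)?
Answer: 29905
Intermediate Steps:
(32894 - 2583) + E(-51, 29) = (32894 - 2583) - 14*29 = 30311 - 406 = 29905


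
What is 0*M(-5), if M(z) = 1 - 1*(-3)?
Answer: 0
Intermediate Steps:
M(z) = 4 (M(z) = 1 + 3 = 4)
0*M(-5) = 0*4 = 0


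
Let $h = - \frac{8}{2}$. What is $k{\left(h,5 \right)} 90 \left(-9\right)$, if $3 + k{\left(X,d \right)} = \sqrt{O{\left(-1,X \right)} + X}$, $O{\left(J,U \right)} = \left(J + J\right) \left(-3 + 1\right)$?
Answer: $2430$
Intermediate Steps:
$O{\left(J,U \right)} = - 4 J$ ($O{\left(J,U \right)} = 2 J \left(-2\right) = - 4 J$)
$h = -4$ ($h = \left(-8\right) \frac{1}{2} = -4$)
$k{\left(X,d \right)} = -3 + \sqrt{4 + X}$ ($k{\left(X,d \right)} = -3 + \sqrt{\left(-4\right) \left(-1\right) + X} = -3 + \sqrt{4 + X}$)
$k{\left(h,5 \right)} 90 \left(-9\right) = \left(-3 + \sqrt{4 - 4}\right) 90 \left(-9\right) = \left(-3 + \sqrt{0}\right) 90 \left(-9\right) = \left(-3 + 0\right) 90 \left(-9\right) = \left(-3\right) 90 \left(-9\right) = \left(-270\right) \left(-9\right) = 2430$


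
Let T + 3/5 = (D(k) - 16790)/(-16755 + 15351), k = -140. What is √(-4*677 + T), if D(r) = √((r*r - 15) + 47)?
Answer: √(-3691432290 - 3900*√1227)/1170 ≈ 51.93*I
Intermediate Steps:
D(r) = √(32 + r²) (D(r) = √((r² - 15) + 47) = √((-15 + r²) + 47) = √(32 + r²))
T = 39869/3510 - √1227/351 (T = -⅗ + (√(32 + (-140)²) - 16790)/(-16755 + 15351) = -⅗ + (√(32 + 19600) - 16790)/(-1404) = -⅗ + (√19632 - 16790)*(-1/1404) = -⅗ + (4*√1227 - 16790)*(-1/1404) = -⅗ + (-16790 + 4*√1227)*(-1/1404) = -⅗ + (8395/702 - √1227/351) = 39869/3510 - √1227/351 ≈ 11.259)
√(-4*677 + T) = √(-4*677 + (39869/3510 - √1227/351)) = √(-2708 + (39869/3510 - √1227/351)) = √(-9465211/3510 - √1227/351)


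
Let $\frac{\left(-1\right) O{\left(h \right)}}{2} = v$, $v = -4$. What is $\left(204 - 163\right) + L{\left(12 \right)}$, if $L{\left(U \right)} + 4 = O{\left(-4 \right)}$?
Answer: $45$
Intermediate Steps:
$O{\left(h \right)} = 8$ ($O{\left(h \right)} = \left(-2\right) \left(-4\right) = 8$)
$L{\left(U \right)} = 4$ ($L{\left(U \right)} = -4 + 8 = 4$)
$\left(204 - 163\right) + L{\left(12 \right)} = \left(204 - 163\right) + 4 = 41 + 4 = 45$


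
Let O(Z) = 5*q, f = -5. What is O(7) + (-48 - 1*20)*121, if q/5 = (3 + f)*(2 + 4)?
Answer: -8528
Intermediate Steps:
q = -60 (q = 5*((3 - 5)*(2 + 4)) = 5*(-2*6) = 5*(-12) = -60)
O(Z) = -300 (O(Z) = 5*(-60) = -300)
O(7) + (-48 - 1*20)*121 = -300 + (-48 - 1*20)*121 = -300 + (-48 - 20)*121 = -300 - 68*121 = -300 - 8228 = -8528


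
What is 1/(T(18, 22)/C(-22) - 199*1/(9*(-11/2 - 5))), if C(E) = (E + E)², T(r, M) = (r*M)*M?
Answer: 378/2497 ≈ 0.15138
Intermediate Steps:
T(r, M) = r*M² (T(r, M) = (M*r)*M = r*M²)
C(E) = 4*E² (C(E) = (2*E)² = 4*E²)
1/(T(18, 22)/C(-22) - 199*1/(9*(-11/2 - 5))) = 1/((18*22²)/((4*(-22)²)) - 199*1/(9*(-11/2 - 5))) = 1/((18*484)/((4*484)) - 199*1/(9*(-11*½ - 5))) = 1/(8712/1936 - 199*1/(9*(-11/2 - 5))) = 1/(8712*(1/1936) - 199/(9*(-21/2))) = 1/(9/2 - 199/(-189/2)) = 1/(9/2 - 199*(-2/189)) = 1/(9/2 + 398/189) = 1/(2497/378) = 378/2497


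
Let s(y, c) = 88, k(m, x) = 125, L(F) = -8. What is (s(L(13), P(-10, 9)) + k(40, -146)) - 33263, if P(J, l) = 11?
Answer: -33050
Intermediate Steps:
(s(L(13), P(-10, 9)) + k(40, -146)) - 33263 = (88 + 125) - 33263 = 213 - 33263 = -33050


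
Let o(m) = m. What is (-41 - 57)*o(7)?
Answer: -686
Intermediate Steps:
(-41 - 57)*o(7) = (-41 - 57)*7 = -98*7 = -686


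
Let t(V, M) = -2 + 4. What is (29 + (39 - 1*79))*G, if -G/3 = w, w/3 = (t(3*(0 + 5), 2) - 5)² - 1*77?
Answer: -6732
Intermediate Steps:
t(V, M) = 2
w = -204 (w = 3*((2 - 5)² - 1*77) = 3*((-3)² - 77) = 3*(9 - 77) = 3*(-68) = -204)
G = 612 (G = -3*(-204) = 612)
(29 + (39 - 1*79))*G = (29 + (39 - 1*79))*612 = (29 + (39 - 79))*612 = (29 - 40)*612 = -11*612 = -6732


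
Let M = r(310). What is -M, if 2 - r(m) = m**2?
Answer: 96098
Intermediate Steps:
r(m) = 2 - m**2
M = -96098 (M = 2 - 1*310**2 = 2 - 1*96100 = 2 - 96100 = -96098)
-M = -1*(-96098) = 96098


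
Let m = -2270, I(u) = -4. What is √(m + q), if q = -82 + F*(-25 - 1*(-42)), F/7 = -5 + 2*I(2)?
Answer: I*√3899 ≈ 62.442*I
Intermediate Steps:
F = -91 (F = 7*(-5 + 2*(-4)) = 7*(-5 - 8) = 7*(-13) = -91)
q = -1629 (q = -82 - 91*(-25 - 1*(-42)) = -82 - 91*(-25 + 42) = -82 - 91*17 = -82 - 1547 = -1629)
√(m + q) = √(-2270 - 1629) = √(-3899) = I*√3899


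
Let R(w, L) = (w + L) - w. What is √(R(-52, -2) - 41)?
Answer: I*√43 ≈ 6.5574*I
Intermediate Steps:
R(w, L) = L (R(w, L) = (L + w) - w = L)
√(R(-52, -2) - 41) = √(-2 - 41) = √(-43) = I*√43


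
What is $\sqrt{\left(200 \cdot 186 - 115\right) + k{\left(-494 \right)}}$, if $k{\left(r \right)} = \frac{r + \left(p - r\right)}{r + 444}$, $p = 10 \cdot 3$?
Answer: $\frac{\sqrt{927110}}{5} \approx 192.57$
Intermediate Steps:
$p = 30$
$k{\left(r \right)} = \frac{30}{444 + r}$ ($k{\left(r \right)} = \frac{r - \left(-30 + r\right)}{r + 444} = \frac{30}{444 + r}$)
$\sqrt{\left(200 \cdot 186 - 115\right) + k{\left(-494 \right)}} = \sqrt{\left(200 \cdot 186 - 115\right) + \frac{30}{444 - 494}} = \sqrt{\left(37200 - 115\right) + \frac{30}{-50}} = \sqrt{37085 + 30 \left(- \frac{1}{50}\right)} = \sqrt{37085 - \frac{3}{5}} = \sqrt{\frac{185422}{5}} = \frac{\sqrt{927110}}{5}$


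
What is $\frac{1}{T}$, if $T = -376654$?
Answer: $- \frac{1}{376654} \approx -2.655 \cdot 10^{-6}$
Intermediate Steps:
$\frac{1}{T} = \frac{1}{-376654} = - \frac{1}{376654}$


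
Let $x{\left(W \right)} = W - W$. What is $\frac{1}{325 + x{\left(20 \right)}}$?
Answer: $\frac{1}{325} \approx 0.0030769$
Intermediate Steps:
$x{\left(W \right)} = 0$
$\frac{1}{325 + x{\left(20 \right)}} = \frac{1}{325 + 0} = \frac{1}{325}$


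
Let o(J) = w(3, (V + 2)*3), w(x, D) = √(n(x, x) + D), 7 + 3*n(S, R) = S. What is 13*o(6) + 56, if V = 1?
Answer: 56 + 13*√69/3 ≈ 91.995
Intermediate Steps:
n(S, R) = -7/3 + S/3
w(x, D) = √(-7/3 + D + x/3) (w(x, D) = √((-7/3 + x/3) + D) = √(-7/3 + D + x/3))
o(J) = √69/3 (o(J) = √(-21 + 3*3 + 9*((1 + 2)*3))/3 = √(-21 + 9 + 9*(3*3))/3 = √(-21 + 9 + 9*9)/3 = √(-21 + 9 + 81)/3 = √69/3)
13*o(6) + 56 = 13*(√69/3) + 56 = 13*√69/3 + 56 = 56 + 13*√69/3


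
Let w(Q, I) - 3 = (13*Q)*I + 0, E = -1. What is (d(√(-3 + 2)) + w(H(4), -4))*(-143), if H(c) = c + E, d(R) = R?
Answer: 21879 - 143*I ≈ 21879.0 - 143.0*I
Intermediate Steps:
H(c) = -1 + c (H(c) = c - 1 = -1 + c)
w(Q, I) = 3 + 13*I*Q (w(Q, I) = 3 + ((13*Q)*I + 0) = 3 + (13*I*Q + 0) = 3 + 13*I*Q)
(d(√(-3 + 2)) + w(H(4), -4))*(-143) = (√(-3 + 2) + (3 + 13*(-4)*(-1 + 4)))*(-143) = (√(-1) + (3 + 13*(-4)*3))*(-143) = (I + (3 - 156))*(-143) = (I - 153)*(-143) = (-153 + I)*(-143) = 21879 - 143*I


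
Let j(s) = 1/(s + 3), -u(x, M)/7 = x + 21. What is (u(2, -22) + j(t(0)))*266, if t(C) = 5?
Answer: -171171/4 ≈ -42793.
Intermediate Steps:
u(x, M) = -147 - 7*x (u(x, M) = -7*(x + 21) = -7*(21 + x) = -147 - 7*x)
j(s) = 1/(3 + s)
(u(2, -22) + j(t(0)))*266 = ((-147 - 7*2) + 1/(3 + 5))*266 = ((-147 - 14) + 1/8)*266 = (-161 + ⅛)*266 = -1287/8*266 = -171171/4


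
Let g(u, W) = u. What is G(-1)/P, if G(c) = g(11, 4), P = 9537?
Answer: 1/867 ≈ 0.0011534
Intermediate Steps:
G(c) = 11
G(-1)/P = 11/9537 = 11*(1/9537) = 1/867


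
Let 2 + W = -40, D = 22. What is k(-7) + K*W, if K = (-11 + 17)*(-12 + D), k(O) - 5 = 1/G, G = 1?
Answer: -2514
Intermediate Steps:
W = -42 (W = -2 - 40 = -42)
k(O) = 6 (k(O) = 5 + 1/1 = 5 + 1 = 6)
K = 60 (K = (-11 + 17)*(-12 + 22) = 6*10 = 60)
k(-7) + K*W = 6 + 60*(-42) = 6 - 2520 = -2514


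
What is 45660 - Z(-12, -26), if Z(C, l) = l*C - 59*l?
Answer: 43814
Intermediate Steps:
Z(C, l) = -59*l + C*l (Z(C, l) = C*l - 59*l = -59*l + C*l)
45660 - Z(-12, -26) = 45660 - (-26)*(-59 - 12) = 45660 - (-26)*(-71) = 45660 - 1*1846 = 45660 - 1846 = 43814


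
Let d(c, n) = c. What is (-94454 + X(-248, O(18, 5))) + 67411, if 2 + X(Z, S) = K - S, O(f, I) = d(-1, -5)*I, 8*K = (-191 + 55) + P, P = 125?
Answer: -216331/8 ≈ -27041.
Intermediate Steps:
K = -11/8 (K = ((-191 + 55) + 125)/8 = (-136 + 125)/8 = (⅛)*(-11) = -11/8 ≈ -1.3750)
O(f, I) = -I
X(Z, S) = -27/8 - S (X(Z, S) = -2 + (-11/8 - S) = -27/8 - S)
(-94454 + X(-248, O(18, 5))) + 67411 = (-94454 + (-27/8 - (-1)*5)) + 67411 = (-94454 + (-27/8 - 1*(-5))) + 67411 = (-94454 + (-27/8 + 5)) + 67411 = (-94454 + 13/8) + 67411 = -755619/8 + 67411 = -216331/8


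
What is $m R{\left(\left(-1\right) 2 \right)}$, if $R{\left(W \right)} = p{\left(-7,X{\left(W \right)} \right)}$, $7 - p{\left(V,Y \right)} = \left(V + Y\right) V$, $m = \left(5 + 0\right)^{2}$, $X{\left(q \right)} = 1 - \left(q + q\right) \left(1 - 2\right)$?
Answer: $-1575$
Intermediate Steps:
$X{\left(q \right)} = 1 + 2 q$ ($X{\left(q \right)} = 1 - 2 q \left(-1\right) = 1 - - 2 q = 1 + 2 q$)
$m = 25$ ($m = 5^{2} = 25$)
$p{\left(V,Y \right)} = 7 - V \left(V + Y\right)$ ($p{\left(V,Y \right)} = 7 - \left(V + Y\right) V = 7 - V \left(V + Y\right)$)
$R{\left(W \right)} = -35 + 14 W$ ($R{\left(W \right)} = 7 - \left(-7\right)^{2} - - 7 \left(1 + 2 W\right) = 7 - 49 + \left(7 + 14 W\right) = -35 + 14 W$)
$m R{\left(\left(-1\right) 2 \right)} = 25 \left(-35 + 14 \left(\left(-1\right) 2\right)\right) = 25 \left(-35 + 14 \left(-2\right)\right) = 25 \left(-35 - 28\right) = 25 \left(-63\right) = -1575$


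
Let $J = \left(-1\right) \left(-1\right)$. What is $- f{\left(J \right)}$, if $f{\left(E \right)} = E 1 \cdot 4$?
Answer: $-4$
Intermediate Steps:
$J = 1$
$f{\left(E \right)} = 4 E$ ($f{\left(E \right)} = E 4 = 4 E$)
$- f{\left(J \right)} = - 4 \cdot 1 = \left(-1\right) 4 = -4$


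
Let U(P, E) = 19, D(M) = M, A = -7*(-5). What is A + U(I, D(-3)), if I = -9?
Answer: 54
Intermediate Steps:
A = 35
A + U(I, D(-3)) = 35 + 19 = 54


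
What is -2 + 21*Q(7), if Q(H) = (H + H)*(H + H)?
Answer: 4114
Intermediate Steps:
Q(H) = 4*H² (Q(H) = (2*H)*(2*H) = 4*H²)
-2 + 21*Q(7) = -2 + 21*(4*7²) = -2 + 21*(4*49) = -2 + 21*196 = -2 + 4116 = 4114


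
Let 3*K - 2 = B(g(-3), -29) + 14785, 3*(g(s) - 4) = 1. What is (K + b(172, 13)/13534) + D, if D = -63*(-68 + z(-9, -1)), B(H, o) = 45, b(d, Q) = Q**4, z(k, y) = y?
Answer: 125772955/13534 ≈ 9293.1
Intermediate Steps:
g(s) = 13/3 (g(s) = 4 + (1/3)*1 = 4 + 1/3 = 13/3)
K = 4944 (K = 2/3 + (45 + 14785)/3 = 2/3 + (1/3)*14830 = 2/3 + 14830/3 = 4944)
D = 4347 (D = -63*(-68 - 1) = -63*(-69) = 4347)
(K + b(172, 13)/13534) + D = (4944 + 13**4/13534) + 4347 = (4944 + 28561*(1/13534)) + 4347 = (4944 + 28561/13534) + 4347 = 66940657/13534 + 4347 = 125772955/13534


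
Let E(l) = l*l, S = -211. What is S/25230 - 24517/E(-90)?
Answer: -20675767/6812100 ≈ -3.0352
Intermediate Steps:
E(l) = l**2
S/25230 - 24517/E(-90) = -211/25230 - 24517/((-90)**2) = -211*1/25230 - 24517/8100 = -211/25230 - 24517*1/8100 = -211/25230 - 24517/8100 = -20675767/6812100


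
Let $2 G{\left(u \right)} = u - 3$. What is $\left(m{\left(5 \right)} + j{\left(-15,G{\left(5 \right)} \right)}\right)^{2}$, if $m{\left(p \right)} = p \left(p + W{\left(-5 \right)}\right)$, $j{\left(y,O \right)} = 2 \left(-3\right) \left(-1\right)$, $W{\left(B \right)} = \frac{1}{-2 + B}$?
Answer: $\frac{44944}{49} \approx 917.22$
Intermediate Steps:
$G{\left(u \right)} = - \frac{3}{2} + \frac{u}{2}$ ($G{\left(u \right)} = \frac{u - 3}{2} = \frac{-3 + u}{2} = - \frac{3}{2} + \frac{u}{2}$)
$j{\left(y,O \right)} = 6$ ($j{\left(y,O \right)} = \left(-6\right) \left(-1\right) = 6$)
$m{\left(p \right)} = p \left(- \frac{1}{7} + p\right)$ ($m{\left(p \right)} = p \left(p + \frac{1}{-2 - 5}\right) = p \left(p + \frac{1}{-7}\right) = p \left(p - \frac{1}{7}\right) = p \left(- \frac{1}{7} + p\right)$)
$\left(m{\left(5 \right)} + j{\left(-15,G{\left(5 \right)} \right)}\right)^{2} = \left(5 \left(- \frac{1}{7} + 5\right) + 6\right)^{2} = \left(5 \cdot \frac{34}{7} + 6\right)^{2} = \left(\frac{170}{7} + 6\right)^{2} = \left(\frac{212}{7}\right)^{2} = \frac{44944}{49}$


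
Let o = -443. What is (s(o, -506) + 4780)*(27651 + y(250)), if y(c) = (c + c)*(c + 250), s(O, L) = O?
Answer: 1204172387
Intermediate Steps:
y(c) = 2*c*(250 + c) (y(c) = (2*c)*(250 + c) = 2*c*(250 + c))
(s(o, -506) + 4780)*(27651 + y(250)) = (-443 + 4780)*(27651 + 2*250*(250 + 250)) = 4337*(27651 + 2*250*500) = 4337*(27651 + 250000) = 4337*277651 = 1204172387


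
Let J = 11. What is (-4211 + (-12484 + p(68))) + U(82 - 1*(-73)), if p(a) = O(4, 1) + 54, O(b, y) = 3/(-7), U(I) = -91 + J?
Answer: -117050/7 ≈ -16721.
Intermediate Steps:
U(I) = -80 (U(I) = -91 + 11 = -80)
O(b, y) = -3/7 (O(b, y) = 3*(-1/7) = -3/7)
p(a) = 375/7 (p(a) = -3/7 + 54 = 375/7)
(-4211 + (-12484 + p(68))) + U(82 - 1*(-73)) = (-4211 + (-12484 + 375/7)) - 80 = (-4211 - 87013/7) - 80 = -116490/7 - 80 = -117050/7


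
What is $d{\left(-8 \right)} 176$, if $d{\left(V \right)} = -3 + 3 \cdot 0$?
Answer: $-528$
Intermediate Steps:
$d{\left(V \right)} = -3$ ($d{\left(V \right)} = -3 + 0 = -3$)
$d{\left(-8 \right)} 176 = \left(-3\right) 176 = -528$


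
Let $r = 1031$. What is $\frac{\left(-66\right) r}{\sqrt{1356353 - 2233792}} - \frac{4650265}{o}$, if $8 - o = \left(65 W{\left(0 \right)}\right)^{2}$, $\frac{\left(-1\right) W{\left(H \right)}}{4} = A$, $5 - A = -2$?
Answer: $\frac{4650265}{3312392} + \frac{68046 i \sqrt{877439}}{877439} \approx 1.4039 + 72.643 i$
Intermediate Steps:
$A = 7$ ($A = 5 - -2 = 5 + 2 = 7$)
$W{\left(H \right)} = -28$ ($W{\left(H \right)} = \left(-4\right) 7 = -28$)
$o = -3312392$ ($o = 8 - \left(65 \left(-28\right)\right)^{2} = 8 - \left(-1820\right)^{2} = 8 - 3312400 = -3312392$)
$\frac{\left(-66\right) r}{\sqrt{1356353 - 2233792}} - \frac{4650265}{o} = \frac{\left(-66\right) 1031}{\sqrt{1356353 - 2233792}} - \frac{4650265}{-3312392} = - \frac{68046}{\sqrt{-877439}} - - \frac{4650265}{3312392} = - \frac{68046}{i \sqrt{877439}} + \frac{4650265}{3312392} = - 68046 \left(- \frac{i \sqrt{877439}}{877439}\right) + \frac{4650265}{3312392} = \frac{68046 i \sqrt{877439}}{877439} + \frac{4650265}{3312392} = \frac{4650265}{3312392} + \frac{68046 i \sqrt{877439}}{877439}$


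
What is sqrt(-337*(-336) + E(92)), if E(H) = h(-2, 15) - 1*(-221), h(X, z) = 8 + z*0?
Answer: sqrt(113461) ≈ 336.84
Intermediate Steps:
h(X, z) = 8 (h(X, z) = 8 + 0 = 8)
E(H) = 229 (E(H) = 8 - 1*(-221) = 8 + 221 = 229)
sqrt(-337*(-336) + E(92)) = sqrt(-337*(-336) + 229) = sqrt(113232 + 229) = sqrt(113461)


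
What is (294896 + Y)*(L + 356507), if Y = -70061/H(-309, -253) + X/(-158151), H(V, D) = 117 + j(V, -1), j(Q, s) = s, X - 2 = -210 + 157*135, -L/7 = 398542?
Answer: -13137162326876228671/18345516 ≈ -7.1610e+11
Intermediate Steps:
L = -2789794 (L = -7*398542 = -2789794)
X = 20987 (X = 2 + (-210 + 157*135) = 2 + (-210 + 21195) = 2 + 20985 = 20987)
H(V, D) = 116 (H(V, D) = 117 - 1 = 116)
Y = -11082651703/18345516 (Y = -70061/116 + 20987/(-158151) = -70061*1/116 + 20987*(-1/158151) = -70061/116 - 20987/158151 = -11082651703/18345516 ≈ -604.11)
(294896 + Y)*(L + 356507) = (294896 - 11082651703/18345516)*(-2789794 + 356507) = (5398936634633/18345516)*(-2433287) = -13137162326876228671/18345516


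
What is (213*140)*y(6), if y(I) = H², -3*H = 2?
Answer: 39760/3 ≈ 13253.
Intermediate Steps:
H = -⅔ (H = -⅓*2 = -⅔ ≈ -0.66667)
y(I) = 4/9 (y(I) = (-⅔)² = 4/9)
(213*140)*y(6) = (213*140)*(4/9) = 29820*(4/9) = 39760/3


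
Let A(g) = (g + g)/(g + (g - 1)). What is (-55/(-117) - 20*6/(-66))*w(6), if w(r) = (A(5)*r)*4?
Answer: 235600/3861 ≈ 61.020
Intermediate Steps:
A(g) = 2*g/(-1 + 2*g) (A(g) = (2*g)/(g + (-1 + g)) = (2*g)/(-1 + 2*g) = 2*g/(-1 + 2*g))
w(r) = 40*r/9 (w(r) = ((2*5/(-1 + 2*5))*r)*4 = ((2*5/(-1 + 10))*r)*4 = ((2*5/9)*r)*4 = ((2*5*(⅑))*r)*4 = (10*r/9)*4 = 40*r/9)
(-55/(-117) - 20*6/(-66))*w(6) = (-55/(-117) - 20*6/(-66))*((40/9)*6) = (-55*(-1/117) - 120*(-1/66))*(80/3) = (55/117 + 20/11)*(80/3) = (2945/1287)*(80/3) = 235600/3861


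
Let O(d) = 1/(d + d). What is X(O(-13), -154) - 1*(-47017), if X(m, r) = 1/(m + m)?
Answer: 47004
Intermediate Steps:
O(d) = 1/(2*d)
X(m, r) = 1/(2*m)
X(O(-13), -154) - 1*(-47017) = 1/(2*(((½)/(-13)))) - 1*(-47017) = 1/(2*(((½)*(-1/13)))) + 47017 = 1/(2*(-1/26)) + 47017 = (½)*(-26) + 47017 = -13 + 47017 = 47004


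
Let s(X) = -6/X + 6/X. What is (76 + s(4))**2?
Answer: 5776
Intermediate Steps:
s(X) = 0
(76 + s(4))**2 = (76 + 0)**2 = 76**2 = 5776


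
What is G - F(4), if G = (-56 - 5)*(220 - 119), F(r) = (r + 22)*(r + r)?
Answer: -6369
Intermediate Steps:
F(r) = 2*r*(22 + r) (F(r) = (22 + r)*(2*r) = 2*r*(22 + r))
G = -6161 (G = -61*101 = -6161)
G - F(4) = -6161 - 2*4*(22 + 4) = -6161 - 2*4*26 = -6161 - 1*208 = -6161 - 208 = -6369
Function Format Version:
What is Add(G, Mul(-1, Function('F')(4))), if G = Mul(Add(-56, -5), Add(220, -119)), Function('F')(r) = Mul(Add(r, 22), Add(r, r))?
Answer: -6369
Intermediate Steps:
Function('F')(r) = Mul(2, r, Add(22, r)) (Function('F')(r) = Mul(Add(22, r), Mul(2, r)) = Mul(2, r, Add(22, r)))
G = -6161 (G = Mul(-61, 101) = -6161)
Add(G, Mul(-1, Function('F')(4))) = Add(-6161, Mul(-1, Mul(2, 4, Add(22, 4)))) = Add(-6161, Mul(-1, Mul(2, 4, 26))) = Add(-6161, Mul(-1, 208)) = Add(-6161, -208) = -6369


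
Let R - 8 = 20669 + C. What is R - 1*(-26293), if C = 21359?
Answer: 68329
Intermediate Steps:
R = 42036 (R = 8 + (20669 + 21359) = 8 + 42028 = 42036)
R - 1*(-26293) = 42036 - 1*(-26293) = 42036 + 26293 = 68329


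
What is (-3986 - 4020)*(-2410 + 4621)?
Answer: -17701266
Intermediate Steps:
(-3986 - 4020)*(-2410 + 4621) = -8006*2211 = -17701266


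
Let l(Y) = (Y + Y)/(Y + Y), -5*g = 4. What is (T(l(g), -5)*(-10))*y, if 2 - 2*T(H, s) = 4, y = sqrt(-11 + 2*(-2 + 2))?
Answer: 10*I*sqrt(11) ≈ 33.166*I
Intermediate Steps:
g = -4/5 (g = -1/5*4 = -4/5 ≈ -0.80000)
l(Y) = 1 (l(Y) = (2*Y)/((2*Y)) = (2*Y)*(1/(2*Y)) = 1)
y = I*sqrt(11) (y = sqrt(-11 + 2*0) = sqrt(-11 + 0) = sqrt(-11) = I*sqrt(11) ≈ 3.3166*I)
T(H, s) = -1 (T(H, s) = 1 - 1/2*4 = 1 - 2 = -1)
(T(l(g), -5)*(-10))*y = (-1*(-10))*(I*sqrt(11)) = 10*(I*sqrt(11)) = 10*I*sqrt(11)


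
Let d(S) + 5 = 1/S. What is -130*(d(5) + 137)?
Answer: -17186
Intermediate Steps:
d(S) = -5 + 1/S
-130*(d(5) + 137) = -130*((-5 + 1/5) + 137) = -130*((-5 + ⅕) + 137) = -130*(-24/5 + 137) = -130*661/5 = -17186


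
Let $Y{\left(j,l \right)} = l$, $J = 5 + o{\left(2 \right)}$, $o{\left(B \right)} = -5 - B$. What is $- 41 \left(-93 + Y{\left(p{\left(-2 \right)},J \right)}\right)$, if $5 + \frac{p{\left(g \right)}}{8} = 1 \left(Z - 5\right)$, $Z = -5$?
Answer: $3895$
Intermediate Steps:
$p{\left(g \right)} = -120$ ($p{\left(g \right)} = -40 + 8 \cdot 1 \left(-5 - 5\right) = -40 + 8 \cdot 1 \left(-10\right) = -40 + 8 \left(-10\right) = -40 - 80 = -120$)
$J = -2$ ($J = 5 - 7 = -2$)
$- 41 \left(-93 + Y{\left(p{\left(-2 \right)},J \right)}\right) = - 41 \left(-93 - 2\right) = \left(-41\right) \left(-95\right) = 3895$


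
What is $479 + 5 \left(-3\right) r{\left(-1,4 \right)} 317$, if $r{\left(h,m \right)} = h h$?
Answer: $-4276$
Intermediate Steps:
$r{\left(h,m \right)} = h^{2}$
$479 + 5 \left(-3\right) r{\left(-1,4 \right)} 317 = 479 + 5 \left(-3\right) \left(-1\right)^{2} \cdot 317 = 479 + \left(-15\right) 1 \cdot 317 = 479 - 4755 = -4276$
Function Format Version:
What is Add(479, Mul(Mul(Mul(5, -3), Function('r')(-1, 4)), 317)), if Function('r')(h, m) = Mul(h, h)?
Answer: -4276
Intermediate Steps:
Function('r')(h, m) = Pow(h, 2)
Add(479, Mul(Mul(Mul(5, -3), Function('r')(-1, 4)), 317)) = Add(479, Mul(Mul(Mul(5, -3), Pow(-1, 2)), 317)) = Add(479, Mul(Mul(-15, 1), 317)) = Add(479, Mul(-15, 317)) = Add(479, -4755) = -4276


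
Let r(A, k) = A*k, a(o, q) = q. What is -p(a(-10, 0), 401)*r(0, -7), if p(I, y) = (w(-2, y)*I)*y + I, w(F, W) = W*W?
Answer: 0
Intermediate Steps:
w(F, W) = W**2
p(I, y) = I + I*y**3 (p(I, y) = (y**2*I)*y + I = (I*y**2)*y + I = I*y**3 + I = I + I*y**3)
-p(a(-10, 0), 401)*r(0, -7) = -0*(1 + 401**3)*0*(-7) = -0*(1 + 64481201)*0 = -0*64481202*0 = -0*0 = -1*0 = 0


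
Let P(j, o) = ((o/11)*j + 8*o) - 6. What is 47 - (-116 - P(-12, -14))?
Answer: 663/11 ≈ 60.273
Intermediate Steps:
P(j, o) = -6 + 8*o + j*o/11 (P(j, o) = ((o*(1/11))*j + 8*o) - 6 = ((o/11)*j + 8*o) - 6 = (j*o/11 + 8*o) - 6 = (8*o + j*o/11) - 6 = -6 + 8*o + j*o/11)
47 - (-116 - P(-12, -14)) = 47 - (-116 - (-6 + 8*(-14) + (1/11)*(-12)*(-14))) = 47 - (-116 - (-6 - 112 + 168/11)) = 47 - (-116 - 1*(-1130/11)) = 47 - (-116 + 1130/11) = 47 - 1*(-146/11) = 47 + 146/11 = 663/11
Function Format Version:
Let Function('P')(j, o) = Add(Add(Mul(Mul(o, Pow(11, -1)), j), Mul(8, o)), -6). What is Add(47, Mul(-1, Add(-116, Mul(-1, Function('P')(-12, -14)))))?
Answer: Rational(663, 11) ≈ 60.273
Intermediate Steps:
Function('P')(j, o) = Add(-6, Mul(8, o), Mul(Rational(1, 11), j, o)) (Function('P')(j, o) = Add(Add(Mul(Mul(o, Rational(1, 11)), j), Mul(8, o)), -6) = Add(Add(Mul(Mul(Rational(1, 11), o), j), Mul(8, o)), -6) = Add(Add(Mul(Rational(1, 11), j, o), Mul(8, o)), -6) = Add(Add(Mul(8, o), Mul(Rational(1, 11), j, o)), -6) = Add(-6, Mul(8, o), Mul(Rational(1, 11), j, o)))
Add(47, Mul(-1, Add(-116, Mul(-1, Function('P')(-12, -14))))) = Add(47, Mul(-1, Add(-116, Mul(-1, Add(-6, Mul(8, -14), Mul(Rational(1, 11), -12, -14)))))) = Add(47, Mul(-1, Add(-116, Mul(-1, Add(-6, -112, Rational(168, 11)))))) = Add(47, Mul(-1, Add(-116, Mul(-1, Rational(-1130, 11))))) = Add(47, Mul(-1, Add(-116, Rational(1130, 11)))) = Add(47, Mul(-1, Rational(-146, 11))) = Add(47, Rational(146, 11)) = Rational(663, 11)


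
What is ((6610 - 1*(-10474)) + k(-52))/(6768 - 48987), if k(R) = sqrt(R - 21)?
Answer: -17084/42219 - I*sqrt(73)/42219 ≈ -0.40465 - 0.00020237*I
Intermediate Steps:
k(R) = sqrt(-21 + R)
((6610 - 1*(-10474)) + k(-52))/(6768 - 48987) = ((6610 - 1*(-10474)) + sqrt(-21 - 52))/(6768 - 48987) = ((6610 + 10474) + sqrt(-73))/(-42219) = (17084 + I*sqrt(73))*(-1/42219) = -17084/42219 - I*sqrt(73)/42219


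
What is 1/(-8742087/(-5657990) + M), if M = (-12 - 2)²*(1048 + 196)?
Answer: 5657990/1379562495847 ≈ 4.1013e-6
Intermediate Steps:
M = 243824 (M = (-14)²*1244 = 196*1244 = 243824)
1/(-8742087/(-5657990) + M) = 1/(-8742087/(-5657990) + 243824) = 1/(-8742087*(-1/5657990) + 243824) = 1/(8742087/5657990 + 243824) = 1/(1379562495847/5657990) = 5657990/1379562495847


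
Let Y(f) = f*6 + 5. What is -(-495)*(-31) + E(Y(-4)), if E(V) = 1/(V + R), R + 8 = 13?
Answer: -214831/14 ≈ -15345.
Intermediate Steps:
R = 5 (R = -8 + 13 = 5)
Y(f) = 5 + 6*f (Y(f) = 6*f + 5 = 5 + 6*f)
E(V) = 1/(5 + V) (E(V) = 1/(V + 5) = 1/(5 + V))
-(-495)*(-31) + E(Y(-4)) = -(-495)*(-31) + 1/(5 + (5 + 6*(-4))) = -99*155 + 1/(5 + (5 - 24)) = -15345 + 1/(5 - 19) = -15345 + 1/(-14) = -15345 - 1/14 = -214831/14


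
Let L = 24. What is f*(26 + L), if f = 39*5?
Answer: 9750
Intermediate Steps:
f = 195
f*(26 + L) = 195*(26 + 24) = 195*50 = 9750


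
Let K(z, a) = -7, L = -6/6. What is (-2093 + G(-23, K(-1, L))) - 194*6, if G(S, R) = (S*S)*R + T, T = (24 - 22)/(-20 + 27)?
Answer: -48718/7 ≈ -6959.7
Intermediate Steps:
L = -1 (L = -6*1/6 = -1)
T = 2/7 ≈ 0.28571
G(S, R) = 2/7 + R*S**2 (G(S, R) = (S*S)*R + 2/7 = S**2*R + 2/7 = R*S**2 + 2/7 = 2/7 + R*S**2)
(-2093 + G(-23, K(-1, L))) - 194*6 = (-2093 + (2/7 - 7*(-23)**2)) - 194*6 = (-2093 + (2/7 - 7*529)) - 1164 = (-2093 + (2/7 - 3703)) - 1164 = (-2093 - 25919/7) - 1164 = -40570/7 - 1164 = -48718/7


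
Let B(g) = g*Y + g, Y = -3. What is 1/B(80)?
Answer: -1/160 ≈ -0.0062500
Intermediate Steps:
B(g) = -2*g (B(g) = g*(-3) + g = -3*g + g = -2*g)
1/B(80) = 1/(-2*80) = 1/(-160) = -1/160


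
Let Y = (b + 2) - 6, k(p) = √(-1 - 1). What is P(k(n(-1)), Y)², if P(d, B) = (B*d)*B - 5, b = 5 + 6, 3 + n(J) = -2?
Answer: (5 - 49*I*√2)² ≈ -4777.0 - 692.96*I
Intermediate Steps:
n(J) = -5 (n(J) = -3 - 2 = -5)
k(p) = I*√2 (k(p) = √(-2) = I*√2)
b = 11
Y = 7 (Y = (11 + 2) - 6 = 13 - 6 = 7)
P(d, B) = -5 + d*B² (P(d, B) = d*B² - 5 = -5 + d*B²)
P(k(n(-1)), Y)² = (-5 + (I*√2)*7²)² = (-5 + (I*√2)*49)² = (-5 + 49*I*√2)²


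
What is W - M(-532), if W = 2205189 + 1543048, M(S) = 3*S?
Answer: 3749833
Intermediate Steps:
W = 3748237
W - M(-532) = 3748237 - 3*(-532) = 3748237 - 1*(-1596) = 3748237 + 1596 = 3749833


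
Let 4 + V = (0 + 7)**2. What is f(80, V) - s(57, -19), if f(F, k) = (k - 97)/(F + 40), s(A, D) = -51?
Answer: 1517/30 ≈ 50.567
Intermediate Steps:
V = 45 (V = -4 + (0 + 7)**2 = -4 + 7**2 = -4 + 49 = 45)
f(F, k) = (-97 + k)/(40 + F)
f(80, V) - s(57, -19) = (-97 + 45)/(40 + 80) - 1*(-51) = -52/120 + 51 = (1/120)*(-52) + 51 = -13/30 + 51 = 1517/30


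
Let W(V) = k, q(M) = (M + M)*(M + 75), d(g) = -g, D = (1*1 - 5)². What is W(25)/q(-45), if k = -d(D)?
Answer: -4/675 ≈ -0.0059259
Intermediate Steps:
D = 16 (D = (1 - 5)² = (-4)² = 16)
k = 16 (k = -(-1)*16 = -1*(-16) = 16)
q(M) = 2*M*(75 + M) (q(M) = (2*M)*(75 + M) = 2*M*(75 + M))
W(V) = 16
W(25)/q(-45) = 16/((2*(-45)*(75 - 45))) = 16/((2*(-45)*30)) = 16/(-2700) = 16*(-1/2700) = -4/675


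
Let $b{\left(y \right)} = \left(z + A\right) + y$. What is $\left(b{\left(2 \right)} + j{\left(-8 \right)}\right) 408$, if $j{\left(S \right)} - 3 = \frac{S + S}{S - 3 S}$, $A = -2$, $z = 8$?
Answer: $4080$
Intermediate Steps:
$j{\left(S \right)} = 2$ ($j{\left(S \right)} = 3 + \frac{S + S}{S - 3 S} = 3 + \frac{2 S}{\left(-2\right) S} = 3 + 2 S \left(- \frac{1}{2 S}\right) = 3 - 1 = 2$)
$b{\left(y \right)} = 6 + y$ ($b{\left(y \right)} = \left(8 - 2\right) + y = 6 + y$)
$\left(b{\left(2 \right)} + j{\left(-8 \right)}\right) 408 = \left(\left(6 + 2\right) + 2\right) 408 = \left(8 + 2\right) 408 = 10 \cdot 408 = 4080$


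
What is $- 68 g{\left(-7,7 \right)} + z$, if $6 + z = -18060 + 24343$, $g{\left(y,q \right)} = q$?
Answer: $5801$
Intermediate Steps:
$z = 6277$ ($z = -6 + \left(-18060 + 24343\right) = -6 + 6283 = 6277$)
$- 68 g{\left(-7,7 \right)} + z = \left(-68\right) 7 + 6277 = -476 + 6277 = 5801$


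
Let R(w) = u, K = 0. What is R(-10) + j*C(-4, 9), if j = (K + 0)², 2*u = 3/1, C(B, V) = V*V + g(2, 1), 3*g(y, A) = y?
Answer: 3/2 ≈ 1.5000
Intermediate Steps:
g(y, A) = y/3
C(B, V) = ⅔ + V² (C(B, V) = V*V + (⅓)*2 = V² + ⅔ = ⅔ + V²)
u = 3/2 (u = (3/1)/2 = (3*1)/2 = (½)*3 = 3/2 ≈ 1.5000)
R(w) = 3/2
j = 0 (j = (0 + 0)² = 0² = 0)
R(-10) + j*C(-4, 9) = 3/2 + 0*(⅔ + 9²) = 3/2 + 0*(⅔ + 81) = 3/2 + 0*(245/3) = 3/2 + 0 = 3/2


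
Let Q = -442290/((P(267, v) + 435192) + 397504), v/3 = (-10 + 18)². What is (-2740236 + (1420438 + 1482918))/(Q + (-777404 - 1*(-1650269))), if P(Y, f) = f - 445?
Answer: 9052540144/48440661127 ≈ 0.18688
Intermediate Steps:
v = 192 (v = 3*(-10 + 18)² = 3*8² = 3*64 = 192)
P(Y, f) = -445 + f
Q = -147430/277481 (Q = -442290/(((-445 + 192) + 435192) + 397504) = -442290/((-253 + 435192) + 397504) = -442290/(434939 + 397504) = -442290/832443 = -442290*1/832443 = -147430/277481 ≈ -0.53132)
(-2740236 + (1420438 + 1482918))/(Q + (-777404 - 1*(-1650269))) = (-2740236 + (1420438 + 1482918))/(-147430/277481 + (-777404 - 1*(-1650269))) = (-2740236 + 2903356)/(-147430/277481 + (-777404 + 1650269)) = 163120/(-147430/277481 + 872865) = 163120/(242203305635/277481) = 163120*(277481/242203305635) = 9052540144/48440661127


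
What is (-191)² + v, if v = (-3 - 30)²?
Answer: 37570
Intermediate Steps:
v = 1089 (v = (-33)² = 1089)
(-191)² + v = (-191)² + 1089 = 36481 + 1089 = 37570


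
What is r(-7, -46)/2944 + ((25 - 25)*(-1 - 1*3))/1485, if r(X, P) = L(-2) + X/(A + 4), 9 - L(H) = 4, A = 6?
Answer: 43/29440 ≈ 0.0014606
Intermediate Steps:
L(H) = 5 (L(H) = 9 - 1*4 = 9 - 4 = 5)
r(X, P) = 5 + X/10 (r(X, P) = 5 + X/(6 + 4) = 5 + X/10)
r(-7, -46)/2944 + ((25 - 25)*(-1 - 1*3))/1485 = (5 + (⅒)*(-7))/2944 + ((25 - 25)*(-1 - 1*3))/1485 = (5 - 7/10)*(1/2944) + (0*(-1 - 3))*(1/1485) = (43/10)*(1/2944) + (0*(-4))*(1/1485) = 43/29440 + 0*(1/1485) = 43/29440 + 0 = 43/29440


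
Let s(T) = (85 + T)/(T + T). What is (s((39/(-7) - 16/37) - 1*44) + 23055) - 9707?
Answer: 172865416/12951 ≈ 13348.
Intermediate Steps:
s(T) = (85 + T)/(2*T) (s(T) = (85 + T)/((2*T)) = (85 + T)*(1/(2*T)) = (85 + T)/(2*T))
(s((39/(-7) - 16/37) - 1*44) + 23055) - 9707 = ((85 + ((39/(-7) - 16/37) - 1*44))/(2*((39/(-7) - 16/37) - 1*44)) + 23055) - 9707 = ((85 + ((39*(-⅐) - 16*1/37) - 44))/(2*((39*(-⅐) - 16*1/37) - 44)) + 23055) - 9707 = ((85 + ((-39/7 - 16/37) - 44))/(2*((-39/7 - 16/37) - 44)) + 23055) - 9707 = ((85 + (-1555/259 - 44))/(2*(-1555/259 - 44)) + 23055) - 9707 = ((85 - 12951/259)/(2*(-12951/259)) + 23055) - 9707 = ((½)*(-259/12951)*(9064/259) + 23055) - 9707 = (-4532/12951 + 23055) - 9707 = 298580773/12951 - 9707 = 172865416/12951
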